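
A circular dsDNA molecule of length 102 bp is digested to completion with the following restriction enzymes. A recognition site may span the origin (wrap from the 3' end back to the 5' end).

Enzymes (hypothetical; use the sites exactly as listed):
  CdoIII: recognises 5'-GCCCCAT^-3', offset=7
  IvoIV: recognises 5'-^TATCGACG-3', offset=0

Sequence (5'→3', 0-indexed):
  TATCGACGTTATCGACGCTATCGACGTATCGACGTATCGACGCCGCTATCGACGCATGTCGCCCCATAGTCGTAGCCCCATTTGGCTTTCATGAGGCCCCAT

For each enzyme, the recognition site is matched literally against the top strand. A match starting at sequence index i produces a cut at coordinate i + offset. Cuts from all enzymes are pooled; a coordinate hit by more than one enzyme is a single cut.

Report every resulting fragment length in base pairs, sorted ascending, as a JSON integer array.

[8,8,9,9,12,14,21,21]

Per-enzyme occurrences:
  CdoIII GCCCCAT/7: at [60, 74, 95] ⇒ [0, 67, 81]
  IvoIV TATCGACG/0: at [0, 9, 18, 26, 34, 46] ⇒ [0, 9, 18, 26, 34, 46]

All cut coordinates (distinct, sorted): [0, 9, 18, 26, 34, 46, 67, 81]

Fragments:
  0→9: 9 bp
  9→18: 9 bp
  18→26: 8 bp
  26→34: 8 bp
  34→46: 12 bp
  46→67: 21 bp
  67→81: 14 bp
  81→0 (wrap): 102-81+0 = 21 bp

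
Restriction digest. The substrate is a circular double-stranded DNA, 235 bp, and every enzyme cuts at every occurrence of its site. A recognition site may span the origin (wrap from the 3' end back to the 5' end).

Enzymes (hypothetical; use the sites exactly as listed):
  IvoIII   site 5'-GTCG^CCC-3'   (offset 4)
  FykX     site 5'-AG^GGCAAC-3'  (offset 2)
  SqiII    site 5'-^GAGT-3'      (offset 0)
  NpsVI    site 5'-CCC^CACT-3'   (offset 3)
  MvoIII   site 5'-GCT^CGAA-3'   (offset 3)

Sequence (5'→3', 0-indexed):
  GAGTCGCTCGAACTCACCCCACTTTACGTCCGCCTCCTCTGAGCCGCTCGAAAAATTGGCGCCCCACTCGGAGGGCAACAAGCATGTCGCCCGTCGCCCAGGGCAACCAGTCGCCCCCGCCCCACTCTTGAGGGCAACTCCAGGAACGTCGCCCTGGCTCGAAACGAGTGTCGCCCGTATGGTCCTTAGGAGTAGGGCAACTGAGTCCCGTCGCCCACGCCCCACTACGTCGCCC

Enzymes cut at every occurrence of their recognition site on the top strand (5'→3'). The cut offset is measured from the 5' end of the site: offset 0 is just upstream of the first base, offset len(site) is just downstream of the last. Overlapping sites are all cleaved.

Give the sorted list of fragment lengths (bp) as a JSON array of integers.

[3,5,6,6,7,7,8,8,8,9,9,9,10,10,11,11,12,16,16,16,19,29]

Scan for sites:
  IvoIII (GTCGCCC, off=4): starts [85, 92, 109, 147, 169, 209, 228] → cuts [89, 96, 113, 151, 173, 213, 232]
  FykX (AGGGCAAC, off=2): starts [71, 99, 130, 193] → cuts [73, 101, 132, 195]
  SqiII (GAGT, off=0): starts [0, 165, 189, 202] → cuts [0, 165, 189, 202]
  NpsVI (CCCCACT, off=3): starts [16, 61, 119, 219] → cuts [19, 64, 122, 222]
  MvoIII (GCTCGAA, off=3): starts [5, 45, 156] → cuts [8, 48, 159]

All cut coordinates (distinct, sorted): [0, 8, 19, 48, 64, 73, 89, 96, 101, 113, 122, 132, 151, 159, 165, 173, 189, 195, 202, 213, 222, 232]

Fragments:
  0→8: 8 bp
  8→19: 11 bp
  19→48: 29 bp
  48→64: 16 bp
  64→73: 9 bp
  73→89: 16 bp
  89→96: 7 bp
  96→101: 5 bp
  101→113: 12 bp
  113→122: 9 bp
  122→132: 10 bp
  132→151: 19 bp
  151→159: 8 bp
  159→165: 6 bp
  165→173: 8 bp
  173→189: 16 bp
  189→195: 6 bp
  195→202: 7 bp
  202→213: 11 bp
  213→222: 9 bp
  222→232: 10 bp
  232→0 (wrap): 235-232+0 = 3 bp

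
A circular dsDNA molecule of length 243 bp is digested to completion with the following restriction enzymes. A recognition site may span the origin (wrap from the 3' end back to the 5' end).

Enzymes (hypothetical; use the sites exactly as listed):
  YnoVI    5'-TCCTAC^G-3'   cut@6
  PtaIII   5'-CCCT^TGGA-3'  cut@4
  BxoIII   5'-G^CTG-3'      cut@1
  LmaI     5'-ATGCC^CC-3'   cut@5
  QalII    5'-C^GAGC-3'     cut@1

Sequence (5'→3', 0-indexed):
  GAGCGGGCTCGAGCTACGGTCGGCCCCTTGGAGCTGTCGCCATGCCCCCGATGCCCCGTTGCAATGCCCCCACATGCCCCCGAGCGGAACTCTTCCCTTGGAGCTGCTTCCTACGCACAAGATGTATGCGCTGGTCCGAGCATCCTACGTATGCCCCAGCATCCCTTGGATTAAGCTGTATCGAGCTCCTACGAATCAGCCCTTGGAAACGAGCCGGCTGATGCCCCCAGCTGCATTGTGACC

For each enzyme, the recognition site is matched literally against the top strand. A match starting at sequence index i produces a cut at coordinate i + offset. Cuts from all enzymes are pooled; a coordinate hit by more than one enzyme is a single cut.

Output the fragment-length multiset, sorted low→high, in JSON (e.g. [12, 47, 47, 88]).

[3,5,5,5,7,7,7,7,7,8,9,9,10,10,10,11,11,11,11,13,13,13,16,17,18]

Scan for sites:
  YnoVI TCCTACG/6: at [108, 142, 186] ⇒ [114, 148, 192]
  PtaIII CCCTTGGA/4: at [24, 94, 162, 199] ⇒ [28, 98, 166, 203]
  BxoIII GCTG/1: at [32, 102, 129, 174, 216, 229] ⇒ [33, 103, 130, 175, 217, 230]
  LmaI ATGCCCC/5: at [41, 50, 63, 73, 150, 220] ⇒ [46, 55, 68, 78, 155, 225]
  QalII CGAGC/1: at [9, 80, 136, 181, 209, 242] ⇒ [0, 10, 81, 137, 182, 210]

Pooled cuts: [0, 10, 28, 33, 46, 55, 68, 78, 81, 98, 103, 114, 130, 137, 148, 155, 166, 175, 182, 192, 203, 210, 217, 225, 230]

Fragments:
  0→10: 10 bp
  10→28: 18 bp
  28→33: 5 bp
  33→46: 13 bp
  46→55: 9 bp
  55→68: 13 bp
  68→78: 10 bp
  78→81: 3 bp
  81→98: 17 bp
  98→103: 5 bp
  103→114: 11 bp
  114→130: 16 bp
  130→137: 7 bp
  137→148: 11 bp
  148→155: 7 bp
  155→166: 11 bp
  166→175: 9 bp
  175→182: 7 bp
  182→192: 10 bp
  192→203: 11 bp
  203→210: 7 bp
  210→217: 7 bp
  217→225: 8 bp
  225→230: 5 bp
  230→0 (wrap): 243-230+0 = 13 bp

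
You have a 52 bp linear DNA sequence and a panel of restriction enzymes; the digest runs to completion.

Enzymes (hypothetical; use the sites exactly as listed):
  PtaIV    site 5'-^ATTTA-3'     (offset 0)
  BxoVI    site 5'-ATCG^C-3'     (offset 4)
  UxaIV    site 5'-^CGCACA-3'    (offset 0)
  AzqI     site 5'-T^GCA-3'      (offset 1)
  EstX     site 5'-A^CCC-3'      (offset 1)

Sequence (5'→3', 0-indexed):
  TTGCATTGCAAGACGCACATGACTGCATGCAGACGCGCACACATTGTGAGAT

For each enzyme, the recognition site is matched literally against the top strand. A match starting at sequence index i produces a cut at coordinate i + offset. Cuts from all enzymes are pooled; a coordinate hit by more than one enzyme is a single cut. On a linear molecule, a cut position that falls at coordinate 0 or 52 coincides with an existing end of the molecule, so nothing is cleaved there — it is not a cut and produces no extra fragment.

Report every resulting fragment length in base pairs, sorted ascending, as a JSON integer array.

[2,4,5,6,7,11,17]

Site scan:
  PtaIV (ATTTA, off=0): no sites
  BxoVI (ATCGC, off=4): no sites
  UxaIV CGCACA/0: at [13, 35] ⇒ [13, 35]
  AzqI TGCA/1: at [1, 6, 23, 27] ⇒ [2, 7, 24, 28]
  EstX (ACCC, off=1): no sites

All cut coordinates (distinct, sorted): [2, 7, 13, 24, 28, 35]

Fragment lengths:
  [0,2): 2 bp
  [2,7): 5 bp
  [7,13): 6 bp
  [13,24): 11 bp
  [24,28): 4 bp
  [28,35): 7 bp
  [35,52): 17 bp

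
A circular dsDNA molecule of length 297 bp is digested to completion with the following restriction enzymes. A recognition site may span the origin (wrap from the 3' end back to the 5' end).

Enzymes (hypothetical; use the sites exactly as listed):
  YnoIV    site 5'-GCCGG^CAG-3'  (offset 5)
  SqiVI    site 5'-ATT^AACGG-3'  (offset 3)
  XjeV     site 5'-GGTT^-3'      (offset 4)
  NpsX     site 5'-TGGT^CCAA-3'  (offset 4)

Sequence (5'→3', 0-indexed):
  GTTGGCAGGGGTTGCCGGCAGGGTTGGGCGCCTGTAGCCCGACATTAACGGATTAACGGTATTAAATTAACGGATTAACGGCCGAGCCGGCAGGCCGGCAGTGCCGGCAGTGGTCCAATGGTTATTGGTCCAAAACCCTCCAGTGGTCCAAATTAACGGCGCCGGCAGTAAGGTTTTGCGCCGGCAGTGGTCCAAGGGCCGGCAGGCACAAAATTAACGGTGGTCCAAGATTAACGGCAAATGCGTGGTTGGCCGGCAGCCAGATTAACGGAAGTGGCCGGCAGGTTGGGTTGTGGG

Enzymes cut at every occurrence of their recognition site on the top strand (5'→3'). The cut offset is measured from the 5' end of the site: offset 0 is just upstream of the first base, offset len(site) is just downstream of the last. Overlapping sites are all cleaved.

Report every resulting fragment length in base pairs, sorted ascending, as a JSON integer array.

Per-enzyme occurrences:
  YnoIV GCCGGCAG/5: at [13, 85, 93, 102, 160, 179, 197, 251, 276] ⇒ [18, 90, 98, 107, 165, 184, 202, 256, 281]
  SqiVI ATTAACGG/3: at [43, 51, 65, 73, 151, 212, 229, 263] ⇒ [46, 54, 68, 76, 154, 215, 232, 266]
  XjeV GGTT/4: at [9, 21, 119, 171, 246, 283, 288, 296] ⇒ [3, 13, 25, 123, 175, 250, 287, 292]
  NpsX TGGTCCAA/4: at [110, 125, 143, 187, 220] ⇒ [114, 129, 147, 191, 224]

Pooled cuts: [3, 13, 18, 25, 46, 54, 68, 76, 90, 98, 107, 114, 123, 129, 147, 154, 165, 175, 184, 191, 202, 215, 224, 232, 250, 256, 266, 281, 287, 292]

Fragment lengths:
  3→13: 10 bp
  13→18: 5 bp
  18→25: 7 bp
  25→46: 21 bp
  46→54: 8 bp
  54→68: 14 bp
  68→76: 8 bp
  76→90: 14 bp
  90→98: 8 bp
  98→107: 9 bp
  107→114: 7 bp
  114→123: 9 bp
  123→129: 6 bp
  129→147: 18 bp
  147→154: 7 bp
  154→165: 11 bp
  165→175: 10 bp
  175→184: 9 bp
  184→191: 7 bp
  191→202: 11 bp
  202→215: 13 bp
  215→224: 9 bp
  224→232: 8 bp
  232→250: 18 bp
  250→256: 6 bp
  256→266: 10 bp
  266→281: 15 bp
  281→287: 6 bp
  287→292: 5 bp
  292→3 (wrap): 297-292+3 = 8 bp

[5,5,6,6,6,7,7,7,7,8,8,8,8,8,9,9,9,9,10,10,10,11,11,13,14,14,15,18,18,21]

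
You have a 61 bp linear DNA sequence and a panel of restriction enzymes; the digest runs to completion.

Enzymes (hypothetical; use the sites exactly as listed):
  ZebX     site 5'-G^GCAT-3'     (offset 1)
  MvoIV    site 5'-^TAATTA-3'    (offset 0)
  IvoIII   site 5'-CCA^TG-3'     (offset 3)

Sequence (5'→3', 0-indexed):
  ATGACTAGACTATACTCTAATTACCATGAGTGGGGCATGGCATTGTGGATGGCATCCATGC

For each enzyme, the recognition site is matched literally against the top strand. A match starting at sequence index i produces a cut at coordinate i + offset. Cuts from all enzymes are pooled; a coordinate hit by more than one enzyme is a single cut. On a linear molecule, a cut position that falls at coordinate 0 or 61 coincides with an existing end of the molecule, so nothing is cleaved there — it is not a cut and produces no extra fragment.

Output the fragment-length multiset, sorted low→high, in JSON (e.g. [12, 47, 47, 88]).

Per-enzyme occurrences:
  ZebX (GGCAT, off=1): starts [33, 38, 50] → cuts [34, 39, 51]
  MvoIV (TAATTA, off=0): starts [17] → cuts [17]
  IvoIII (CCATG, off=3): starts [23, 55] → cuts [26, 58]

Pooled cuts: [17, 26, 34, 39, 51, 58]

Fragment lengths:
  [0,17): 17 bp
  [17,26): 9 bp
  [26,34): 8 bp
  [34,39): 5 bp
  [39,51): 12 bp
  [51,58): 7 bp
  [58,61): 3 bp

[3,5,7,8,9,12,17]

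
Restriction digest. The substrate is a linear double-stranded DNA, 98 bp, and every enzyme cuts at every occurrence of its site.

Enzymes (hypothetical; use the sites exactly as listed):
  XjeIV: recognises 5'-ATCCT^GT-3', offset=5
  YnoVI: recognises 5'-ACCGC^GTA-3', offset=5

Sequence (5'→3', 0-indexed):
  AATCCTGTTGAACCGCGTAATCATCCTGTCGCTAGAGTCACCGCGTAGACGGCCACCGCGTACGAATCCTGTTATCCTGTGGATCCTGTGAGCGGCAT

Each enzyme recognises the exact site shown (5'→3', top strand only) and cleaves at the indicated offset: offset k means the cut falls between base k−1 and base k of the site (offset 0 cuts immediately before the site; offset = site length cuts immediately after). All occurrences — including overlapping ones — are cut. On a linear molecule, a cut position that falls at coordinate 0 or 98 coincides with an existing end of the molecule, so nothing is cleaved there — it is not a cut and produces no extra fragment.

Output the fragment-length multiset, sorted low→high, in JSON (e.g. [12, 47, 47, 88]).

[6,8,9,10,11,11,11,15,17]

Per-enzyme occurrences:
  XjeIV ATCCTGT/5: at [1, 22, 65, 73, 82] ⇒ [6, 27, 70, 78, 87]
  YnoVI ACCGCGTA/5: at [11, 39, 54] ⇒ [16, 44, 59]

Pooled cuts: [6, 16, 27, 44, 59, 70, 78, 87]

Fragments:
  [0,6): 6 bp
  [6,16): 10 bp
  [16,27): 11 bp
  [27,44): 17 bp
  [44,59): 15 bp
  [59,70): 11 bp
  [70,78): 8 bp
  [78,87): 9 bp
  [87,98): 11 bp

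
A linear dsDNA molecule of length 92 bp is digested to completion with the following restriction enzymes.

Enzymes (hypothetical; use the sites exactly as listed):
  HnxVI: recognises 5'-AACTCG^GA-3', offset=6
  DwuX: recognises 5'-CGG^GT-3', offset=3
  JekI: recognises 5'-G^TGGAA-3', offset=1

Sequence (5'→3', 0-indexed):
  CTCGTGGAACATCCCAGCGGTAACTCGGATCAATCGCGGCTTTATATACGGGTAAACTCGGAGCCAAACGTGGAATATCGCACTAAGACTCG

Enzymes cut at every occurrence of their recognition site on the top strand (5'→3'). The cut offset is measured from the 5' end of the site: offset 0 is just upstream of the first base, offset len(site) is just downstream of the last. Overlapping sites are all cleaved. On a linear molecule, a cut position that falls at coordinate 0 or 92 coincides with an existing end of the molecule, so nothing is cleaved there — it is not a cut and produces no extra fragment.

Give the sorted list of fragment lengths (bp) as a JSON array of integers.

Scan for sites:
  HnxVI AACTCGGA/6: at [21, 54] ⇒ [27, 60]
  DwuX CGGGT/3: at [48] ⇒ [51]
  JekI GTGGAA/1: at [3, 69] ⇒ [4, 70]

Pooled cuts: [4, 27, 51, 60, 70]

Fragment lengths:
  [0,4): 4 bp
  [4,27): 23 bp
  [27,51): 24 bp
  [51,60): 9 bp
  [60,70): 10 bp
  [70,92): 22 bp

[4,9,10,22,23,24]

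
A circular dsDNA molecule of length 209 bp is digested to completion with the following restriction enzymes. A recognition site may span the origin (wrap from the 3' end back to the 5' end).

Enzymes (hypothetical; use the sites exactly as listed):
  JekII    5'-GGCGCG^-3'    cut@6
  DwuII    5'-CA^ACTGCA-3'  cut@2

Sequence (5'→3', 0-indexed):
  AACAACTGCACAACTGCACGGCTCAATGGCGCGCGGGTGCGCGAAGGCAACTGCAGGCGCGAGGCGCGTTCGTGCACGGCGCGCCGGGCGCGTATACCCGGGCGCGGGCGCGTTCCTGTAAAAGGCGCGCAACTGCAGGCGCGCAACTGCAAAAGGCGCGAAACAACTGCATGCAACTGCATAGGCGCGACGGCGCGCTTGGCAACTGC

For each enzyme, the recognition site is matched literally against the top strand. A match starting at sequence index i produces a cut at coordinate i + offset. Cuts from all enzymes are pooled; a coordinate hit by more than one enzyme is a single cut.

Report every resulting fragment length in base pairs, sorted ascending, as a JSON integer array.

Site scan:
  JekII GGCGCG/6: at [27, 55, 62, 77, 86, 100, 106, 123, 137, 154, 183, 191] ⇒ [33, 61, 68, 83, 92, 106, 112, 129, 143, 160, 189, 197]
  DwuII CAACTGCA/2: at [2, 10, 47, 129, 143, 163, 173, 202] ⇒ [4, 12, 49, 131, 145, 165, 175, 204]

All cut coordinates (distinct, sorted): [4, 12, 33, 49, 61, 68, 83, 92, 106, 112, 129, 131, 143, 145, 160, 165, 175, 189, 197, 204]

Fragment lengths:
  4→12: 8 bp
  12→33: 21 bp
  33→49: 16 bp
  49→61: 12 bp
  61→68: 7 bp
  68→83: 15 bp
  83→92: 9 bp
  92→106: 14 bp
  106→112: 6 bp
  112→129: 17 bp
  129→131: 2 bp
  131→143: 12 bp
  143→145: 2 bp
  145→160: 15 bp
  160→165: 5 bp
  165→175: 10 bp
  175→189: 14 bp
  189→197: 8 bp
  197→204: 7 bp
  204→4 (wrap): 209-204+4 = 9 bp

[2,2,5,6,7,7,8,8,9,9,10,12,12,14,14,15,15,16,17,21]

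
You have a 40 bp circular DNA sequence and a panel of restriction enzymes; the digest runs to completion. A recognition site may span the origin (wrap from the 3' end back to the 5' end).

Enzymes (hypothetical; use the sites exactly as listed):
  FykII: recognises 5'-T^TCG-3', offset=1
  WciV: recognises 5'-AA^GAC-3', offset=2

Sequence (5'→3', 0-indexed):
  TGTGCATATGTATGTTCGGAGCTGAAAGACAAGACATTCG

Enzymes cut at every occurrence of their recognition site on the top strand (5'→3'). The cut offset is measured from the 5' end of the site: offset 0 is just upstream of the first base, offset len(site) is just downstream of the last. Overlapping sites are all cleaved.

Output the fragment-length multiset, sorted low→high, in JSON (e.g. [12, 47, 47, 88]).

[5,5,12,18]

Per-enzyme occurrences:
  FykII (TTCG, off=1): starts [14, 36] → cuts [15, 37]
  WciV (AAGAC, off=2): starts [25, 30] → cuts [27, 32]

Pooled cuts: [15, 27, 32, 37]

Fragments:
  15→27: 12 bp
  27→32: 5 bp
  32→37: 5 bp
  37→15 (wrap): 40-37+15 = 18 bp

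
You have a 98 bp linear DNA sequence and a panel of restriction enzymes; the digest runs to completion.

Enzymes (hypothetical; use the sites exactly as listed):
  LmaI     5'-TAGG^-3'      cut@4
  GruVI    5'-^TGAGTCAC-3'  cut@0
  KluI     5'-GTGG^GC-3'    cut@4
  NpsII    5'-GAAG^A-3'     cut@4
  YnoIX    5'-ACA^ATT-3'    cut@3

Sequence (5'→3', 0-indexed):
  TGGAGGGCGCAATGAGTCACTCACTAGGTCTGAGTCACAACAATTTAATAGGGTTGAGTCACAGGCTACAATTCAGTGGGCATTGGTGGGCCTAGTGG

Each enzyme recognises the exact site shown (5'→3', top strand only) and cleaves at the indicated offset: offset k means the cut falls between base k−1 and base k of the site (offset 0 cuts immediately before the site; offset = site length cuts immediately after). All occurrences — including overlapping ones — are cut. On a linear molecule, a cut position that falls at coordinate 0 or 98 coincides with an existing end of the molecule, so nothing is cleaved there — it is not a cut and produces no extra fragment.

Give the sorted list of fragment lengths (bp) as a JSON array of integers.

[2,2,9,9,10,10,12,12,16,16]

Site scan:
  LmaI TAGG/4: at [24, 48] ⇒ [28, 52]
  GruVI TGAGTCAC/0: at [12, 30, 54] ⇒ [12, 30, 54]
  KluI GTGGGC/4: at [75, 85] ⇒ [79, 89]
  NpsII (GAAGA, off=4): no sites
  YnoIX ACAATT/3: at [39, 67] ⇒ [42, 70]

Pooled cuts: [12, 28, 30, 42, 52, 54, 70, 79, 89]

Fragments:
  [0,12): 12 bp
  [12,28): 16 bp
  [28,30): 2 bp
  [30,42): 12 bp
  [42,52): 10 bp
  [52,54): 2 bp
  [54,70): 16 bp
  [70,79): 9 bp
  [79,89): 10 bp
  [89,98): 9 bp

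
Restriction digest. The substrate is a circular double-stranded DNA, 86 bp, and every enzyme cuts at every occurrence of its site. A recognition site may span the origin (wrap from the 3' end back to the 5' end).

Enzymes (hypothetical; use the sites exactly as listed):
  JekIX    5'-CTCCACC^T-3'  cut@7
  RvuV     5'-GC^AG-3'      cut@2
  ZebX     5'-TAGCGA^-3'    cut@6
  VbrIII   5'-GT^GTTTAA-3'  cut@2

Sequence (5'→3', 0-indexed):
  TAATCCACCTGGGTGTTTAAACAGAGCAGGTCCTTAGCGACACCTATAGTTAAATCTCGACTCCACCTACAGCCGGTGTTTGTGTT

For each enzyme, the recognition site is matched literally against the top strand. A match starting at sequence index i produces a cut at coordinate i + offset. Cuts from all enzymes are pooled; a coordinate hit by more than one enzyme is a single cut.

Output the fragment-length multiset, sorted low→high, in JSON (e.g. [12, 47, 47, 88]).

Scan for sites:
  JekIX CTCCACCT/7: at [60] ⇒ [67]
  RvuV GCAG/2: at [25] ⇒ [27]
  ZebX TAGCGA/6: at [34] ⇒ [40]
  VbrIII GTGTTTAA/2: at [12, 81] ⇒ [14, 83]

All cut coordinates (distinct, sorted): [14, 27, 40, 67, 83]

Fragment lengths:
  14→27: 13 bp
  27→40: 13 bp
  40→67: 27 bp
  67→83: 16 bp
  83→14 (wrap): 86-83+14 = 17 bp

[13,13,16,17,27]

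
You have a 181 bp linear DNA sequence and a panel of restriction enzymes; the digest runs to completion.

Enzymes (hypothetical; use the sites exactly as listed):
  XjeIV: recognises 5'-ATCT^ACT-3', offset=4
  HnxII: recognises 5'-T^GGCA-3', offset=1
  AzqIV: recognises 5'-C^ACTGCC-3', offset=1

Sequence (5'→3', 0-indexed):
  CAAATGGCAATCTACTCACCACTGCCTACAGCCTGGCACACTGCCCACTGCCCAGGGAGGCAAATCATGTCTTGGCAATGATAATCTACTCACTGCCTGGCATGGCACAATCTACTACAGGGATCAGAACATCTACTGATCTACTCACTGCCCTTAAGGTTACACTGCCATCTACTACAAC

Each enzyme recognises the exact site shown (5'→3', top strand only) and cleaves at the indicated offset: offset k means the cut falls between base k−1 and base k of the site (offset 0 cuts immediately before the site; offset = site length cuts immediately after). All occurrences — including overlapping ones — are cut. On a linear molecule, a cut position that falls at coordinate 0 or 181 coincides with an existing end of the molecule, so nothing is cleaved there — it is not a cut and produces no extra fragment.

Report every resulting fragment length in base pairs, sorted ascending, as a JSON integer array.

[4,4,5,5,5,7,7,7,8,8,8,10,10,14,14,17,21,27]

Per-enzyme occurrences:
  XjeIV ATCTACT/4: at [9, 83, 109, 130, 138, 169] ⇒ [13, 87, 113, 134, 142, 173]
  HnxII TGGCA/1: at [4, 33, 72, 97, 102] ⇒ [5, 34, 73, 98, 103]
  AzqIV CACTGCC/1: at [19, 38, 45, 90, 145, 162] ⇒ [20, 39, 46, 91, 146, 163]

Pooled cuts: [5, 13, 20, 34, 39, 46, 73, 87, 91, 98, 103, 113, 134, 142, 146, 163, 173]

Fragment lengths:
  [0,5): 5 bp
  [5,13): 8 bp
  [13,20): 7 bp
  [20,34): 14 bp
  [34,39): 5 bp
  [39,46): 7 bp
  [46,73): 27 bp
  [73,87): 14 bp
  [87,91): 4 bp
  [91,98): 7 bp
  [98,103): 5 bp
  [103,113): 10 bp
  [113,134): 21 bp
  [134,142): 8 bp
  [142,146): 4 bp
  [146,163): 17 bp
  [163,173): 10 bp
  [173,181): 8 bp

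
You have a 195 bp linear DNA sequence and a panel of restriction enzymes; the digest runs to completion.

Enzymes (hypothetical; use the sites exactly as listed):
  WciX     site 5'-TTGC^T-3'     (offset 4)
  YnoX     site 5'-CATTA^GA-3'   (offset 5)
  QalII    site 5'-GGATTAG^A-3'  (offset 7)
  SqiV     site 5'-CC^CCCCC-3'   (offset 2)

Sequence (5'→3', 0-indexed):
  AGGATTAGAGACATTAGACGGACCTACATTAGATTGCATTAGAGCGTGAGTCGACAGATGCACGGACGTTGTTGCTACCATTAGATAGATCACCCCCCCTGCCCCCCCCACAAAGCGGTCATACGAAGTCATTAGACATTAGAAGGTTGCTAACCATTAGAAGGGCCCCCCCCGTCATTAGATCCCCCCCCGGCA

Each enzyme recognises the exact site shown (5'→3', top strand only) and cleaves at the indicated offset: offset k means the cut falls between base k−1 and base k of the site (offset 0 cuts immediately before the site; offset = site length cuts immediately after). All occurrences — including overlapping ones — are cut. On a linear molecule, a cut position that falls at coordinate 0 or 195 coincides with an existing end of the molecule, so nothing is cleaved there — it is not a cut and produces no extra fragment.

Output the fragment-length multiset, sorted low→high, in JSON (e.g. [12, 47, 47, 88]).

Site scan:
  WciX TTGCT/4: at [71, 146] ⇒ [75, 150]
  YnoX CATTAGA/5: at [11, 26, 36, 78, 129, 136, 154, 175] ⇒ [16, 31, 41, 83, 134, 141, 159, 180]
  QalII GGATTAGA/7: at [1] ⇒ [8]
  SqiV CCCCCCC/2: at [92, 101, 102, 165, 166, 183, 184] ⇒ [94, 103, 104, 167, 168, 185, 186]

All cut coordinates (distinct, sorted): [8, 16, 31, 41, 75, 83, 94, 103, 104, 134, 141, 150, 159, 167, 168, 180, 185, 186]

Fragments:
  [0,8): 8 bp
  [8,16): 8 bp
  [16,31): 15 bp
  [31,41): 10 bp
  [41,75): 34 bp
  [75,83): 8 bp
  [83,94): 11 bp
  [94,103): 9 bp
  [103,104): 1 bp
  [104,134): 30 bp
  [134,141): 7 bp
  [141,150): 9 bp
  [150,159): 9 bp
  [159,167): 8 bp
  [167,168): 1 bp
  [168,180): 12 bp
  [180,185): 5 bp
  [185,186): 1 bp
  [186,195): 9 bp

[1,1,1,5,7,8,8,8,8,9,9,9,9,10,11,12,15,30,34]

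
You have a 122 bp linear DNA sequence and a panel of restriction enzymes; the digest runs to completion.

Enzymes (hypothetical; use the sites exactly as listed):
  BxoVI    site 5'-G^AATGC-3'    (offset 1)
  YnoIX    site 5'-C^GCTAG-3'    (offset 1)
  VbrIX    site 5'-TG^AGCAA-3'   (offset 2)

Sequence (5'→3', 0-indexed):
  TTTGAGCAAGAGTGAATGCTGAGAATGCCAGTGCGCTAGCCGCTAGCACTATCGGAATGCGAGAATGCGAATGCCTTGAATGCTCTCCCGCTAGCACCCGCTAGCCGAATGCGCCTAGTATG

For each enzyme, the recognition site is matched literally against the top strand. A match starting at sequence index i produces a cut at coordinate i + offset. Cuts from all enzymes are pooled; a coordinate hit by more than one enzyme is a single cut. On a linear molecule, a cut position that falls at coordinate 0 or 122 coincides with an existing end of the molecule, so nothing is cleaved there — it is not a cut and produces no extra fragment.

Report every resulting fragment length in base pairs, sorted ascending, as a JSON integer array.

Scan for sites:
  BxoVI GAATGC/1: at [13, 22, 54, 62, 68, 77, 106] ⇒ [14, 23, 55, 63, 69, 78, 107]
  YnoIX CGCTAG/1: at [33, 40, 88, 98] ⇒ [34, 41, 89, 99]
  VbrIX TGAGCAA/2: at [2] ⇒ [4]

All cut coordinates (distinct, sorted): [4, 14, 23, 34, 41, 55, 63, 69, 78, 89, 99, 107]

Fragments:
  [0,4): 4 bp
  [4,14): 10 bp
  [14,23): 9 bp
  [23,34): 11 bp
  [34,41): 7 bp
  [41,55): 14 bp
  [55,63): 8 bp
  [63,69): 6 bp
  [69,78): 9 bp
  [78,89): 11 bp
  [89,99): 10 bp
  [99,107): 8 bp
  [107,122): 15 bp

[4,6,7,8,8,9,9,10,10,11,11,14,15]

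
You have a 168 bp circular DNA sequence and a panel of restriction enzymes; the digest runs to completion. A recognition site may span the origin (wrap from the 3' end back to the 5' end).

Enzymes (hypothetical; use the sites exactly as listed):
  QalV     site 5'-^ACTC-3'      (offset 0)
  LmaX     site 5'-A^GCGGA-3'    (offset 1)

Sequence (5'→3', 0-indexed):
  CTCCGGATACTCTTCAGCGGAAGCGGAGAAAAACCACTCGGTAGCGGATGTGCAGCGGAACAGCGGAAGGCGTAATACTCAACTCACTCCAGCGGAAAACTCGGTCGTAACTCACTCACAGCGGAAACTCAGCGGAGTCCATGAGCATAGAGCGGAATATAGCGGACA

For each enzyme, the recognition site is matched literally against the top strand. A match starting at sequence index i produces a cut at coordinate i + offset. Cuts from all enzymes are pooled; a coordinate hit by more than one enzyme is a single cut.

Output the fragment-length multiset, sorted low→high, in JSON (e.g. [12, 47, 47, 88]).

[4,4,5,5,6,6,6,6,7,7,8,8,8,9,10,11,11,13,14,20]

Scan for sites:
  QalV ACTC/0: at [8, 35, 76, 81, 85, 98, 109, 113, 126, 167] ⇒ [8, 35, 76, 81, 85, 98, 109, 113, 126, 167]
  LmaX AGCGGA/1: at [15, 21, 42, 53, 61, 90, 119, 130, 150, 160] ⇒ [16, 22, 43, 54, 62, 91, 120, 131, 151, 161]

All cut coordinates (distinct, sorted): [8, 16, 22, 35, 43, 54, 62, 76, 81, 85, 91, 98, 109, 113, 120, 126, 131, 151, 161, 167]

Fragments:
  8→16: 8 bp
  16→22: 6 bp
  22→35: 13 bp
  35→43: 8 bp
  43→54: 11 bp
  54→62: 8 bp
  62→76: 14 bp
  76→81: 5 bp
  81→85: 4 bp
  85→91: 6 bp
  91→98: 7 bp
  98→109: 11 bp
  109→113: 4 bp
  113→120: 7 bp
  120→126: 6 bp
  126→131: 5 bp
  131→151: 20 bp
  151→161: 10 bp
  161→167: 6 bp
  167→8 (wrap): 168-167+8 = 9 bp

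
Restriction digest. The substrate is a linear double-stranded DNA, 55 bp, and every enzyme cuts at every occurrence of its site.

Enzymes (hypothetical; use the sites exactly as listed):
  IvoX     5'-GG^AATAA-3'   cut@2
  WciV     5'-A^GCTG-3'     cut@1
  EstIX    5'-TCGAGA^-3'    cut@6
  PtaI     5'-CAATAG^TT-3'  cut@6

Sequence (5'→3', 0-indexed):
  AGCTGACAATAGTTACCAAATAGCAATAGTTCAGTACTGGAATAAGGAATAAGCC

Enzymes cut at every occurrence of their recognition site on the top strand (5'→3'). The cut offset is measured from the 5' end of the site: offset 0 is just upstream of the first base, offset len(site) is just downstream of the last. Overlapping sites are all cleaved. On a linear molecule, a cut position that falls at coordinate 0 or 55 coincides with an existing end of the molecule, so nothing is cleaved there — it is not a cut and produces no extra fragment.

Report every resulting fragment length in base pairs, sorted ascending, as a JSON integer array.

Site scan:
  IvoX GGAATAA/2: at [38, 45] ⇒ [40, 47]
  WciV AGCTG/1: at [0] ⇒ [1]
  EstIX (TCGAGA, off=6): no sites
  PtaI CAATAGTT/6: at [6, 23] ⇒ [12, 29]

Pooled cuts: [1, 12, 29, 40, 47]

Fragments:
  [0,1): 1 bp
  [1,12): 11 bp
  [12,29): 17 bp
  [29,40): 11 bp
  [40,47): 7 bp
  [47,55): 8 bp

[1,7,8,11,11,17]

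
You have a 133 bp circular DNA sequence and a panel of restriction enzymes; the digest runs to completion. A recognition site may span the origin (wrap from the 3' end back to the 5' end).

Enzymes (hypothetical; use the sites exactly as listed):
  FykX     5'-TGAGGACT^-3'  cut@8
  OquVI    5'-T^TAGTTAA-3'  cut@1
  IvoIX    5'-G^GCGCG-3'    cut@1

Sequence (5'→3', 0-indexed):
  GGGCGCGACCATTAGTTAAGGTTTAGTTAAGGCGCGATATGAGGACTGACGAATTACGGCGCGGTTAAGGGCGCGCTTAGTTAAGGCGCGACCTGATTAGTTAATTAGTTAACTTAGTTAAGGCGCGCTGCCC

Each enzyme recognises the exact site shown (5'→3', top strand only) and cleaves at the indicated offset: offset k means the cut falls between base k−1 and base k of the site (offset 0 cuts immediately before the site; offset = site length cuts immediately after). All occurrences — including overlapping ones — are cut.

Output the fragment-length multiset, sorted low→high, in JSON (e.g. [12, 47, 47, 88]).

Site scan:
  FykX (TGAGGACT, off=8): starts [39] → cuts [47]
  OquVI (TTAGTTAA, off=1): starts [11, 22, 76, 96, 104, 113] → cuts [12, 23, 77, 97, 105, 114]
  IvoIX (GGCGCG, off=1): starts [1, 30, 57, 69, 84, 121] → cuts [2, 31, 58, 70, 85, 122]

Pooled cuts: [2, 12, 23, 31, 47, 58, 70, 77, 85, 97, 105, 114, 122]

Fragment lengths:
  2→12: 10 bp
  12→23: 11 bp
  23→31: 8 bp
  31→47: 16 bp
  47→58: 11 bp
  58→70: 12 bp
  70→77: 7 bp
  77→85: 8 bp
  85→97: 12 bp
  97→105: 8 bp
  105→114: 9 bp
  114→122: 8 bp
  122→2 (wrap): 133-122+2 = 13 bp

[7,8,8,8,8,9,10,11,11,12,12,13,16]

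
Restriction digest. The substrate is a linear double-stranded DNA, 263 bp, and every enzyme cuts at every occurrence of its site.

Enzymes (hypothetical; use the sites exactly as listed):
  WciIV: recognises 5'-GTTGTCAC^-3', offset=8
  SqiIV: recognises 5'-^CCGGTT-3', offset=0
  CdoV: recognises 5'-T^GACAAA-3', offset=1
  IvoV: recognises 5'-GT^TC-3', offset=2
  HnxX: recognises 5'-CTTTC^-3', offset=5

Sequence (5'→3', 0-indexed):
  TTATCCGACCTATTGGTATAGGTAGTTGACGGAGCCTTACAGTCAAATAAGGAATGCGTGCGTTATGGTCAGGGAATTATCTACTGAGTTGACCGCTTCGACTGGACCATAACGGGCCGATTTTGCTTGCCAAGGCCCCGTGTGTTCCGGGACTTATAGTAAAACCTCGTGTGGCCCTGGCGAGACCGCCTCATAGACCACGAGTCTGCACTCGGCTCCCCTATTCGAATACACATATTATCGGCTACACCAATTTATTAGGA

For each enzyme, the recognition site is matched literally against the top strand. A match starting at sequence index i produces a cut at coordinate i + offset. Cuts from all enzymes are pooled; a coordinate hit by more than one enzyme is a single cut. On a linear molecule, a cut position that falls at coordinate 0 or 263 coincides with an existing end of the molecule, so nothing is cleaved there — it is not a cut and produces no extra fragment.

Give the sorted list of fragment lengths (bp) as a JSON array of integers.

Scan for sites:
  WciIV (GTTGTCAC, off=8): no sites
  SqiIV (CCGGTT, off=0): no sites
  CdoV (TGACAAA, off=1): no sites
  IvoV (GTTC, off=2): starts [143] → cuts [145]
  HnxX (CTTTC, off=5): no sites

Pooled cuts: [145]

Fragments:
  [0,145): 145 bp
  [145,263): 118 bp

[118,145]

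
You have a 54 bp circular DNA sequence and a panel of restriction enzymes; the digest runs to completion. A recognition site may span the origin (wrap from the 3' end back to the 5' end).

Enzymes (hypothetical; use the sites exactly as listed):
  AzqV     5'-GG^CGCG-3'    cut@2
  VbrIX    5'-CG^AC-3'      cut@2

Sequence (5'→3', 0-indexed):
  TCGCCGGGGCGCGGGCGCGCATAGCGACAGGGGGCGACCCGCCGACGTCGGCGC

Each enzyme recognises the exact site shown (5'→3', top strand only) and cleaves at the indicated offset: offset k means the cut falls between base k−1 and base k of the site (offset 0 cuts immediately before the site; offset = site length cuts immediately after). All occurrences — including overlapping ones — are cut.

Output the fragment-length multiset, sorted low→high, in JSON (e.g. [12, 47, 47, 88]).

Per-enzyme occurrences:
  AzqV (GGCGCG, off=2): starts [7, 13] → cuts [9, 15]
  VbrIX (CGAC, off=2): starts [24, 34, 42] → cuts [26, 36, 44]

Pooled cuts: [9, 15, 26, 36, 44]

Fragment lengths:
  9→15: 6 bp
  15→26: 11 bp
  26→36: 10 bp
  36→44: 8 bp
  44→9 (wrap): 54-44+9 = 19 bp

[6,8,10,11,19]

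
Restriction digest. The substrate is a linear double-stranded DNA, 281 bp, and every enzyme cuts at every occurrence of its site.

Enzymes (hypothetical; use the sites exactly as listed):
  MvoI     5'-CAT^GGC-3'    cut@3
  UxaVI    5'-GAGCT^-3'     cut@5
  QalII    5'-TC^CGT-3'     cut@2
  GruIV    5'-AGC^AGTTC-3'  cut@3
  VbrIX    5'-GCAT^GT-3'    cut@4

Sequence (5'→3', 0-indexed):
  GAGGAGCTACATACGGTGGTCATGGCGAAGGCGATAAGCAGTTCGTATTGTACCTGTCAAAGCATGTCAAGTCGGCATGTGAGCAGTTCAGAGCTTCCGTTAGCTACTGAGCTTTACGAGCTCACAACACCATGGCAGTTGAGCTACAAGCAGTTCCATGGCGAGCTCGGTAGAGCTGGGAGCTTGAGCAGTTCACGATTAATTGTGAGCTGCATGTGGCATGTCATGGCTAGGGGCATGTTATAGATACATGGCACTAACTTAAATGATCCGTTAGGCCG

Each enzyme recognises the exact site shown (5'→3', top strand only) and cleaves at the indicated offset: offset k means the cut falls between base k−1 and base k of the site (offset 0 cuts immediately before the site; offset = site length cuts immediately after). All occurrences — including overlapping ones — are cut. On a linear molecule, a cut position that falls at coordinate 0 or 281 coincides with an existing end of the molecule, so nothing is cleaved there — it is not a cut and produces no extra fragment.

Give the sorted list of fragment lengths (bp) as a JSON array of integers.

Site scan:
  MvoI (CATGGC, off=3): starts [20, 130, 156, 224, 249] → cuts [23, 133, 159, 227, 252]
  UxaVI (GAGCT, off=5): starts [3, 90, 108, 117, 140, 162, 172, 179, 206] → cuts [8, 95, 113, 122, 145, 167, 177, 184, 211]
  QalII (TCCGT, off=2): starts [95, 269] → cuts [97, 271]
  GruIV (AGCAGTTC, off=3): starts [36, 81, 148, 186] → cuts [39, 84, 151, 189]
  VbrIX (GCATGT, off=4): starts [61, 74, 211, 218, 235] → cuts [65, 78, 215, 222, 239]

Pooled cuts: [8, 23, 39, 65, 78, 84, 95, 97, 113, 122, 133, 145, 151, 159, 167, 177, 184, 189, 211, 215, 222, 227, 239, 252, 271]

Fragment lengths:
  [0,8): 8 bp
  [8,23): 15 bp
  [23,39): 16 bp
  [39,65): 26 bp
  [65,78): 13 bp
  [78,84): 6 bp
  [84,95): 11 bp
  [95,97): 2 bp
  [97,113): 16 bp
  [113,122): 9 bp
  [122,133): 11 bp
  [133,145): 12 bp
  [145,151): 6 bp
  [151,159): 8 bp
  [159,167): 8 bp
  [167,177): 10 bp
  [177,184): 7 bp
  [184,189): 5 bp
  [189,211): 22 bp
  [211,215): 4 bp
  [215,222): 7 bp
  [222,227): 5 bp
  [227,239): 12 bp
  [239,252): 13 bp
  [252,271): 19 bp
  [271,281): 10 bp

[2,4,5,5,6,6,7,7,8,8,8,9,10,10,11,11,12,12,13,13,15,16,16,19,22,26]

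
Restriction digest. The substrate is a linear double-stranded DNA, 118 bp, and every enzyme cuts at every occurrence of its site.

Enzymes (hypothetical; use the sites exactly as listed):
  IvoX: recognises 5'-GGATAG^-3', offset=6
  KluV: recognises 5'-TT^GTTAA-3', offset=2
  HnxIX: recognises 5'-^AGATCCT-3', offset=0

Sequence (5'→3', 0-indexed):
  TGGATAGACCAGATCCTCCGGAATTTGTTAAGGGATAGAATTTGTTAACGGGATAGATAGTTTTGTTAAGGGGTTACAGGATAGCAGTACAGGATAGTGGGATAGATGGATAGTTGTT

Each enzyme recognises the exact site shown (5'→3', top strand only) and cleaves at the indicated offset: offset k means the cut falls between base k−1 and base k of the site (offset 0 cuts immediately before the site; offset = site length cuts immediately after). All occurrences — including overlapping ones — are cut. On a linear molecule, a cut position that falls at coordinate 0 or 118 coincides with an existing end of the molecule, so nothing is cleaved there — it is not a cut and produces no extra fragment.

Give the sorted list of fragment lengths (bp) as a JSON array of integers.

Scan for sites:
  IvoX (GGATAG, off=6): starts [1, 32, 50, 78, 91, 99, 107] → cuts [7, 38, 56, 84, 97, 105, 113]
  KluV (TTGTTAA, off=2): starts [24, 41, 62] → cuts [26, 43, 64]
  HnxIX (AGATCCT, off=0): starts [10] → cuts [10]

All cut coordinates (distinct, sorted): [7, 10, 26, 38, 43, 56, 64, 84, 97, 105, 113]

Fragment lengths:
  [0,7): 7 bp
  [7,10): 3 bp
  [10,26): 16 bp
  [26,38): 12 bp
  [38,43): 5 bp
  [43,56): 13 bp
  [56,64): 8 bp
  [64,84): 20 bp
  [84,97): 13 bp
  [97,105): 8 bp
  [105,113): 8 bp
  [113,118): 5 bp

[3,5,5,7,8,8,8,12,13,13,16,20]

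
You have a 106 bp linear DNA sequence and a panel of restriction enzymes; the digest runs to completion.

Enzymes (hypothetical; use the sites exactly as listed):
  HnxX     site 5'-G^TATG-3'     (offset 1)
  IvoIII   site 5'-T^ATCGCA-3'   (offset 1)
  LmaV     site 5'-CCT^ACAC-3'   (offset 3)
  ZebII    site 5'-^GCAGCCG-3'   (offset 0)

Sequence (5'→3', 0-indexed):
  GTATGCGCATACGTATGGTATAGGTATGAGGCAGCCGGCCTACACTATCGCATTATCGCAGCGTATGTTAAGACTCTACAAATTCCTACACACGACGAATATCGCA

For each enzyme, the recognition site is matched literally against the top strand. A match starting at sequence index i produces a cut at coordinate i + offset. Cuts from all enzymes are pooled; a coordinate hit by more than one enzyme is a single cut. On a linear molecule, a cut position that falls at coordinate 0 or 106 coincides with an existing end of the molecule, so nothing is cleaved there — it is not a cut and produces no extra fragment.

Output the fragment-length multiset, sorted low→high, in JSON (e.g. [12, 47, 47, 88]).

[1,5,6,6,8,9,11,11,12,13,24]

Site scan:
  HnxX GTATG/1: at [0, 12, 23, 62] ⇒ [1, 13, 24, 63]
  IvoIII TATCGCA/1: at [45, 53, 99] ⇒ [46, 54, 100]
  LmaV CCTACAC/3: at [38, 84] ⇒ [41, 87]
  ZebII GCAGCCG/0: at [30] ⇒ [30]

All cut coordinates (distinct, sorted): [1, 13, 24, 30, 41, 46, 54, 63, 87, 100]

Fragment lengths:
  [0,1): 1 bp
  [1,13): 12 bp
  [13,24): 11 bp
  [24,30): 6 bp
  [30,41): 11 bp
  [41,46): 5 bp
  [46,54): 8 bp
  [54,63): 9 bp
  [63,87): 24 bp
  [87,100): 13 bp
  [100,106): 6 bp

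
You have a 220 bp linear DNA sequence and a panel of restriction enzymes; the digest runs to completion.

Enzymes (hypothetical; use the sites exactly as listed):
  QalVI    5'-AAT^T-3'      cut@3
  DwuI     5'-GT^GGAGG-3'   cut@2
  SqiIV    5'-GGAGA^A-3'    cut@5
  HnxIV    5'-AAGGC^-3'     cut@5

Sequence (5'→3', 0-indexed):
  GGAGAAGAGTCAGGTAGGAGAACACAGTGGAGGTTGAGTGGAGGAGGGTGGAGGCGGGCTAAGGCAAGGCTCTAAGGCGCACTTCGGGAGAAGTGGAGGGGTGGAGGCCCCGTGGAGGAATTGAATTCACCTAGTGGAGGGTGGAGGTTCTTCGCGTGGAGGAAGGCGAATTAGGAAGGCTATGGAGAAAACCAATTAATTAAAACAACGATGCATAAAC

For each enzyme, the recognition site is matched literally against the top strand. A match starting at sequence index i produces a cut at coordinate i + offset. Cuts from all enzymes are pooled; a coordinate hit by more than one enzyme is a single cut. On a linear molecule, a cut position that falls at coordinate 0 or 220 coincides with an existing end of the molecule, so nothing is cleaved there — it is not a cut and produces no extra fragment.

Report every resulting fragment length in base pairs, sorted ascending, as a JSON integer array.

Site scan:
  QalVI (AATT, off=3): starts [118, 123, 168, 193, 197] → cuts [121, 126, 171, 196, 200]
  DwuI (GTGGAGG, off=2): starts [26, 37, 47, 92, 100, 111, 133, 140, 155] → cuts [28, 39, 49, 94, 102, 113, 135, 142, 157]
  SqiIV (GGAGAA, off=5): starts [0, 16, 86, 183] → cuts [5, 21, 91, 188]
  HnxIV (AAGGC, off=5): starts [60, 65, 73, 162, 175] → cuts [65, 70, 78, 167, 180]

Pooled cuts: [5, 21, 28, 39, 49, 65, 70, 78, 91, 94, 102, 113, 121, 126, 135, 142, 157, 167, 171, 180, 188, 196, 200]

Fragments:
  [0,5): 5 bp
  [5,21): 16 bp
  [21,28): 7 bp
  [28,39): 11 bp
  [39,49): 10 bp
  [49,65): 16 bp
  [65,70): 5 bp
  [70,78): 8 bp
  [78,91): 13 bp
  [91,94): 3 bp
  [94,102): 8 bp
  [102,113): 11 bp
  [113,121): 8 bp
  [121,126): 5 bp
  [126,135): 9 bp
  [135,142): 7 bp
  [142,157): 15 bp
  [157,167): 10 bp
  [167,171): 4 bp
  [171,180): 9 bp
  [180,188): 8 bp
  [188,196): 8 bp
  [196,200): 4 bp
  [200,220): 20 bp

[3,4,4,5,5,5,7,7,8,8,8,8,8,9,9,10,10,11,11,13,15,16,16,20]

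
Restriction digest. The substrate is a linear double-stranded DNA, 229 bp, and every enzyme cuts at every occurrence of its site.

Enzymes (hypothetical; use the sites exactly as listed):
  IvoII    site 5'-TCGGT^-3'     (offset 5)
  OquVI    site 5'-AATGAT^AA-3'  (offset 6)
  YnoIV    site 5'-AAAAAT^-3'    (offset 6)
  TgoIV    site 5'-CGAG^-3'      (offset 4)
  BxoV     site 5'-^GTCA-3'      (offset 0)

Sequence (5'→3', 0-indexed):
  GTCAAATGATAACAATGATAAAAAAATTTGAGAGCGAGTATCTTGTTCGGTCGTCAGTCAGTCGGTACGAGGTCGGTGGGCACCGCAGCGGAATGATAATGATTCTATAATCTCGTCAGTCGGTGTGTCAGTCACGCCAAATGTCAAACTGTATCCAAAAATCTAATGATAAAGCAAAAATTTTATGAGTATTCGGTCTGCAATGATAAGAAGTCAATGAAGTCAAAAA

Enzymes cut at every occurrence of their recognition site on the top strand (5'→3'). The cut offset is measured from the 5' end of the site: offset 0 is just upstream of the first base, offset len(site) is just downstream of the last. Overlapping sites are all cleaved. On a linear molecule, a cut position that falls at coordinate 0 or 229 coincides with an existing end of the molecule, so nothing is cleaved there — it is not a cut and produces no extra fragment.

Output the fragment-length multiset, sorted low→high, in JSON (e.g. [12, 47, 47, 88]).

Scan for sites:
  IvoII TCGGT/5: at [46, 61, 72, 119, 192] ⇒ [51, 66, 77, 124, 197]
  OquVI AATGATAA/6: at [4, 13, 91, 164, 201] ⇒ [10, 19, 97, 170, 207]
  YnoIV AAAAAT/6: at [21, 156, 175] ⇒ [27, 162, 181]
  TgoIV CGAG/4: at [34, 67] ⇒ [38, 71]
  BxoV GTCA/0: at [0, 52, 56, 114, 126, 130, 142, 212, 221] ⇒ [52, 56, 114, 126, 130, 142, 212, 221] (position 0 is a terminus of the linear molecule — no cut)

All cut coordinates (distinct, sorted): [10, 19, 27, 38, 51, 52, 56, 66, 71, 77, 97, 114, 124, 126, 130, 142, 162, 170, 181, 197, 207, 212, 221]

Fragments:
  [0,10): 10 bp
  [10,19): 9 bp
  [19,27): 8 bp
  [27,38): 11 bp
  [38,51): 13 bp
  [51,52): 1 bp
  [52,56): 4 bp
  [56,66): 10 bp
  [66,71): 5 bp
  [71,77): 6 bp
  [77,97): 20 bp
  [97,114): 17 bp
  [114,124): 10 bp
  [124,126): 2 bp
  [126,130): 4 bp
  [130,142): 12 bp
  [142,162): 20 bp
  [162,170): 8 bp
  [170,181): 11 bp
  [181,197): 16 bp
  [197,207): 10 bp
  [207,212): 5 bp
  [212,221): 9 bp
  [221,229): 8 bp

[1,2,4,4,5,5,6,8,8,8,9,9,10,10,10,10,11,11,12,13,16,17,20,20]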